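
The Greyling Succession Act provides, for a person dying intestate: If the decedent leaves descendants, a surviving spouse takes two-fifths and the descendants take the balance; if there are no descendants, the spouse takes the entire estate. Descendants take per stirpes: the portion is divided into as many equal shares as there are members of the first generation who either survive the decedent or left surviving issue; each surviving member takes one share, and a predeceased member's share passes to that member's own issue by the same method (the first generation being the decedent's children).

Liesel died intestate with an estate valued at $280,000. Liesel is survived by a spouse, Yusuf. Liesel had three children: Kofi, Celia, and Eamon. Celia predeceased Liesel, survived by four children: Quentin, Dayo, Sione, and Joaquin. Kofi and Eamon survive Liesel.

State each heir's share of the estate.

Yusuf takes two-fifths of $280,000 = $112,000. The remaining $168,000 passes to the descendants.
The descendants' portion ($168,000) is divided into 3 shares of $56,000: Kofi and Eamon each take $56,000; Celia's $56,000 share passes to Celia's issue.
Celia's share ($56,000) is divided into 4 shares of $14,000: Quentin, Dayo, Sione, and Joaquin each take $14,000.

Yusuf: $112,000; Kofi: $56,000; Quentin: $14,000; Dayo: $14,000; Sione: $14,000; Joaquin: $14,000; Eamon: $56,000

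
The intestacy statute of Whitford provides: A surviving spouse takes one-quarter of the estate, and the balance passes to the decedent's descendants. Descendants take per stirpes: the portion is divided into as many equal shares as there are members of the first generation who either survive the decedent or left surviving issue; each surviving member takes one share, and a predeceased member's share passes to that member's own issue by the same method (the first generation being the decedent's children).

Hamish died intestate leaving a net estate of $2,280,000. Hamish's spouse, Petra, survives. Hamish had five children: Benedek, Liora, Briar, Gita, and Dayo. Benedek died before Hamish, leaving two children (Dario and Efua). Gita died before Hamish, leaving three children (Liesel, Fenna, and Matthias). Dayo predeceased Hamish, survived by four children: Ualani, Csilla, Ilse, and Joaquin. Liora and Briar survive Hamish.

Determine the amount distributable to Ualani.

Petra takes one-quarter of $2,280,000 = $570,000. The remaining $1,710,000 passes to the descendants.
The descendants' portion ($1,710,000) is divided into 5 shares of $342,000: Liora and Briar each take $342,000; Benedek's $342,000 share passes to Benedek's issue; Gita's $342,000 share passes to Gita's issue; Dayo's $342,000 share passes to Dayo's issue.
Benedek's share ($342,000) is divided into 2 shares of $171,000: Dario and Efua each take $171,000.
Gita's share ($342,000) is divided into 3 shares of $114,000: Liesel, Fenna, and Matthias each take $114,000.
Dayo's share ($342,000) is divided into 4 shares of $85,500: Ualani, Csilla, Ilse, and Joaquin each take $85,500.

Ualani receives $85,500.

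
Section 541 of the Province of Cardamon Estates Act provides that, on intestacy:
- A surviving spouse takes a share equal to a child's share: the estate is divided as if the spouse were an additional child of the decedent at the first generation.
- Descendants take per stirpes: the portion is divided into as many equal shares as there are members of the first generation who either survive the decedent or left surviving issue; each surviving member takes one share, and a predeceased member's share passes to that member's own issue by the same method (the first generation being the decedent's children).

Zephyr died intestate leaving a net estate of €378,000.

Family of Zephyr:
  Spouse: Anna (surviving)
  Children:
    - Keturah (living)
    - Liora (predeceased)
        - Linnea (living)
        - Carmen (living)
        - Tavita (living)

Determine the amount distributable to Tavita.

Tavita receives €42,000.

The spouse counts as an additional share at the children's level, so there are 3 primary shares of €126,000. Anna takes one such share (€126,000).
The children's combined portion (€252,000) is divided into 2 shares of €126,000: Keturah takes €126,000; Liora's €126,000 share passes to Liora's issue.
Liora's share (€126,000) is divided into 3 shares of €42,000: Linnea, Carmen, and Tavita each take €42,000.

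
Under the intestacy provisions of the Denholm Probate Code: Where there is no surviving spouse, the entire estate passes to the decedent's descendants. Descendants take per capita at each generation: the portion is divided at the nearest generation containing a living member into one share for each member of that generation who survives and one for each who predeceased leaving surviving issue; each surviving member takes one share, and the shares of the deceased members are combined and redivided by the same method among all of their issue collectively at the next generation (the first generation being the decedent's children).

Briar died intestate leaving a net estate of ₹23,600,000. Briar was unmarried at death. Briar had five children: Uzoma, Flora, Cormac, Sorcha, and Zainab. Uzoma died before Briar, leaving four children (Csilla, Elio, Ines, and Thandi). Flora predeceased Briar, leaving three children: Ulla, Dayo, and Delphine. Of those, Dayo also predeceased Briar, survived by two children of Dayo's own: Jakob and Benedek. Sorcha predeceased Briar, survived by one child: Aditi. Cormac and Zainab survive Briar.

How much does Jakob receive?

Jakob receives ₹885,000.

The entire ₹23,600,000 passes to the descendants.
That amount (₹23,600,000) is divided at the children's generation into 5 shares of ₹4,720,000. Cormac and Zainab each take ₹4,720,000. The 3 shares of the deceased (Uzoma, Flora, and Sorcha) are combined into a pool of ₹14,160,000.
That pool (₹14,160,000) is divided at the grandchildren's generation into 8 shares of ₹1,770,000. Csilla, Elio, Ines, Thandi, Ulla, Delphine, and Aditi each take ₹1,770,000. The remaining share for the deceased Dayo (₹1,770,000) is carried to the next generation.
That pool (₹1,770,000) is divided at the great-grandchildren's generation equally among Jakob and Benedek: ₹885,000 each.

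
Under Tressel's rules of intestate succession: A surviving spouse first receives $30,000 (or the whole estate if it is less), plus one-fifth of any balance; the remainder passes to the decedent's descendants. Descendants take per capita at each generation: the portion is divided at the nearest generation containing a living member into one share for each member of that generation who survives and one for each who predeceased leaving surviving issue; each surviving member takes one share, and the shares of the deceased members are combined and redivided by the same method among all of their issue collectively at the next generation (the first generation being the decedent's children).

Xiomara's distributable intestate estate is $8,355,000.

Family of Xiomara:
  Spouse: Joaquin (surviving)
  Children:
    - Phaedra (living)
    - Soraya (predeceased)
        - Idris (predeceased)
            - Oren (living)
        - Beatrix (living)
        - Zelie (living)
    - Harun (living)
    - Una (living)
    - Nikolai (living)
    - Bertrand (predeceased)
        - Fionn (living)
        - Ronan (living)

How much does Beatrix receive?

Beatrix receives $444,000.

Joaquin first takes $30,000, leaving a balance of $8,325,000. Joaquin then takes one-fifth of the balance ($1,665,000), for a total of $1,695,000. The remaining $6,660,000 passes to the descendants.
The descendants' portion ($6,660,000) is divided at the children's generation into 6 shares of $1,110,000. Phaedra, Harun, Una, and Nikolai each take $1,110,000. The 2 shares of the deceased (Soraya and Bertrand) are combined into a pool of $2,220,000.
That pool ($2,220,000) is divided at the grandchildren's generation into 5 shares of $444,000. Beatrix, Zelie, Fionn, and Ronan each take $444,000. The remaining share for the deceased Idris ($444,000) is carried to the next generation.
That pool ($444,000) passes entirely to Oren, the sole taker at the great-grandchildren's generation.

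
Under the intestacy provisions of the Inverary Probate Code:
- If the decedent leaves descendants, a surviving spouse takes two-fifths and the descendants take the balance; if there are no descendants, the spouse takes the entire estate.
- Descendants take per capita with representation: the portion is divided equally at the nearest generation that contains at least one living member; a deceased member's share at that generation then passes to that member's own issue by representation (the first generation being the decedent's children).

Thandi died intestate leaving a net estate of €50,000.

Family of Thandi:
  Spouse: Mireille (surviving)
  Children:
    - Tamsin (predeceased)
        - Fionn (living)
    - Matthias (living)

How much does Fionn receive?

Fionn receives €15,000.

Mireille takes two-fifths of €50,000 = €20,000. The remaining €30,000 passes to the descendants.
The descendants' portion (€30,000) is divided into 2 shares of €15,000: Matthias takes €15,000; Tamsin's €15,000 share passes to Tamsin's issue.
Tamsin's share (€15,000) passes entirely to Fionn.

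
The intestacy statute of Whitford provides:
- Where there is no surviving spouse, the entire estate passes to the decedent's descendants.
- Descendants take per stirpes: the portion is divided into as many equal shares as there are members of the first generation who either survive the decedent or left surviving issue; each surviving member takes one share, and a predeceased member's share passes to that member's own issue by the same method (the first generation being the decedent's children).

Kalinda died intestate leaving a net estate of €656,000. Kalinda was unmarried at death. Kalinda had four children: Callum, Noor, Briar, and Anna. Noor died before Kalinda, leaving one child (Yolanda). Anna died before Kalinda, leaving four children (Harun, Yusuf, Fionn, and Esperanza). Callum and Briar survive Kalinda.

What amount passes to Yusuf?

Yusuf receives €41,000.

The entire €656,000 passes to the descendants.
That amount (€656,000) is divided into 4 shares of €164,000: Callum and Briar each take €164,000; Noor's €164,000 share passes to Noor's issue; Anna's €164,000 share passes to Anna's issue.
Noor's share (€164,000) passes entirely to Yolanda.
Anna's share (€164,000) is divided into 4 shares of €41,000: Harun, Yusuf, Fionn, and Esperanza each take €41,000.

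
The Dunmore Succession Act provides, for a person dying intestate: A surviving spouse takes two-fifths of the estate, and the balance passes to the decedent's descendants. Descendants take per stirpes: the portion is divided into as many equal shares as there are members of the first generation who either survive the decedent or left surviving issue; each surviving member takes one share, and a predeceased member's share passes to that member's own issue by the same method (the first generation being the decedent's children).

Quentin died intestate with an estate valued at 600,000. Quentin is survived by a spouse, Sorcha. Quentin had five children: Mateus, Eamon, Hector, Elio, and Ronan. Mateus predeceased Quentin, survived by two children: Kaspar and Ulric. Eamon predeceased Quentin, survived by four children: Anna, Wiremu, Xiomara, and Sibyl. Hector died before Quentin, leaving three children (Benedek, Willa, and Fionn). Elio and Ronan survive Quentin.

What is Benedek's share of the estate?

Sorcha takes two-fifths of 600,000 = 240,000. The remaining 360,000 passes to the descendants.
The descendants' portion (360,000) is divided into 5 shares of 72,000: Elio and Ronan each take 72,000; Mateus's 72,000 share passes to Mateus's issue; Eamon's 72,000 share passes to Eamon's issue; Hector's 72,000 share passes to Hector's issue.
Mateus's share (72,000) is divided into 2 shares of 36,000: Kaspar and Ulric each take 36,000.
Eamon's share (72,000) is divided into 4 shares of 18,000: Anna, Wiremu, Xiomara, and Sibyl each take 18,000.
Hector's share (72,000) is divided into 3 shares of 24,000: Benedek, Willa, and Fionn each take 24,000.

Benedek receives 24,000.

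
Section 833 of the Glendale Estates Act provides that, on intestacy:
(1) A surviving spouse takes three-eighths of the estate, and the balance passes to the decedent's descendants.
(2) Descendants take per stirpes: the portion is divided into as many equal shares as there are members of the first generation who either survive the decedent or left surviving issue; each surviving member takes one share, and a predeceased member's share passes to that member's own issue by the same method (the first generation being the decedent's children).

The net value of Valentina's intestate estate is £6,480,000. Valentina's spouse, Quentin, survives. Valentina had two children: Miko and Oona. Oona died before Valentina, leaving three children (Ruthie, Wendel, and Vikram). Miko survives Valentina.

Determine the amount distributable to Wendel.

Quentin takes three-eighths of £6,480,000 = £2,430,000. The remaining £4,050,000 passes to the descendants.
The descendants' portion (£4,050,000) is divided into 2 shares of £2,025,000: Miko takes £2,025,000; Oona's £2,025,000 share passes to Oona's issue.
Oona's share (£2,025,000) is divided into 3 shares of £675,000: Ruthie, Wendel, and Vikram each take £675,000.

Wendel receives £675,000.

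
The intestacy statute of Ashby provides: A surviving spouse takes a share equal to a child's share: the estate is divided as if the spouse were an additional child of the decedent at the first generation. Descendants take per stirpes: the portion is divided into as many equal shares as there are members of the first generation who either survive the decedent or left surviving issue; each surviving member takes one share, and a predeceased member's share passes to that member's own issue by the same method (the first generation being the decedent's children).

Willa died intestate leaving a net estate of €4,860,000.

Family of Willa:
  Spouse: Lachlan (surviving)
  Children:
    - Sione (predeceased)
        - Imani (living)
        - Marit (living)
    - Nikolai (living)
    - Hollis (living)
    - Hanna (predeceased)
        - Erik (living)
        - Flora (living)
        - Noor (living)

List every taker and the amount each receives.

Lachlan: €972,000; Imani: €486,000; Marit: €486,000; Nikolai: €972,000; Hollis: €972,000; Erik: €324,000; Flora: €324,000; Noor: €324,000

The spouse counts as an additional share at the children's level, so there are 5 primary shares of €972,000. Lachlan takes one such share (€972,000).
The children's combined portion (€3,888,000) is divided into 4 shares of €972,000: Nikolai and Hollis each take €972,000; Sione's €972,000 share passes to Sione's issue; Hanna's €972,000 share passes to Hanna's issue.
Sione's share (€972,000) is divided into 2 shares of €486,000: Imani and Marit each take €486,000.
Hanna's share (€972,000) is divided into 3 shares of €324,000: Erik, Flora, and Noor each take €324,000.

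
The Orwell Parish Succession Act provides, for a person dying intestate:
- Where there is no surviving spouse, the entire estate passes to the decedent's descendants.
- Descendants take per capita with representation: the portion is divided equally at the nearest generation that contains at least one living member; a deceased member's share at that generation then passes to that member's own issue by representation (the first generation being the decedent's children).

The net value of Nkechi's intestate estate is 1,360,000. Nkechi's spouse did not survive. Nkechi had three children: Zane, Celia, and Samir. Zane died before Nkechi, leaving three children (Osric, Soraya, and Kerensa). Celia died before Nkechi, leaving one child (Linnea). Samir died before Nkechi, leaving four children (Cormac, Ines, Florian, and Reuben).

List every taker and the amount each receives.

Osric: 170,000; Soraya: 170,000; Kerensa: 170,000; Linnea: 170,000; Cormac: 170,000; Ines: 170,000; Florian: 170,000; Reuben: 170,000

The entire 1,360,000 passes to the descendants.
No child survives, so the initial division is made at the grandchildren's generation.
That amount (1,360,000) is divided into 8 shares of 170,000: Osric, Soraya, Kerensa, Linnea, Cormac, Ines, Florian, and Reuben each take 170,000.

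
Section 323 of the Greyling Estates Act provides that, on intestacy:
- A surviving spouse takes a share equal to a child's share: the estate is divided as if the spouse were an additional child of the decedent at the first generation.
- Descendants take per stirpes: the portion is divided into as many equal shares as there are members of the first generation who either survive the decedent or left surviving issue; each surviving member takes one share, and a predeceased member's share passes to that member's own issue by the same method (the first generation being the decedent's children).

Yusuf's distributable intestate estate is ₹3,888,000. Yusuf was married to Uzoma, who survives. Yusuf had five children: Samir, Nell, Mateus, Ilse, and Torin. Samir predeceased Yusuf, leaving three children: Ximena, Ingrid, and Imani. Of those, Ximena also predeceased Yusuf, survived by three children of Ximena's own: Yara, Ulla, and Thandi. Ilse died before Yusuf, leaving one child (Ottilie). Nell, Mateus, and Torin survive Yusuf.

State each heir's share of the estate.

Uzoma: ₹648,000; Yara: ₹72,000; Ulla: ₹72,000; Thandi: ₹72,000; Ingrid: ₹216,000; Imani: ₹216,000; Nell: ₹648,000; Mateus: ₹648,000; Ottilie: ₹648,000; Torin: ₹648,000

The spouse counts as an additional share at the children's level, so there are 6 primary shares of ₹648,000. Uzoma takes one such share (₹648,000).
The children's combined portion (₹3,240,000) is divided into 5 shares of ₹648,000: Nell, Mateus, and Torin each take ₹648,000; Samir's ₹648,000 share passes to Samir's issue; Ilse's ₹648,000 share passes to Ilse's issue.
Samir's share (₹648,000) is divided into 3 shares of ₹216,000: Ingrid and Imani each take ₹216,000; Ximena's ₹216,000 share passes to Ximena's issue.
Ximena's share (₹216,000) is divided into 3 shares of ₹72,000: Yara, Ulla, and Thandi each take ₹72,000.
Ilse's share (₹648,000) passes entirely to Ottilie.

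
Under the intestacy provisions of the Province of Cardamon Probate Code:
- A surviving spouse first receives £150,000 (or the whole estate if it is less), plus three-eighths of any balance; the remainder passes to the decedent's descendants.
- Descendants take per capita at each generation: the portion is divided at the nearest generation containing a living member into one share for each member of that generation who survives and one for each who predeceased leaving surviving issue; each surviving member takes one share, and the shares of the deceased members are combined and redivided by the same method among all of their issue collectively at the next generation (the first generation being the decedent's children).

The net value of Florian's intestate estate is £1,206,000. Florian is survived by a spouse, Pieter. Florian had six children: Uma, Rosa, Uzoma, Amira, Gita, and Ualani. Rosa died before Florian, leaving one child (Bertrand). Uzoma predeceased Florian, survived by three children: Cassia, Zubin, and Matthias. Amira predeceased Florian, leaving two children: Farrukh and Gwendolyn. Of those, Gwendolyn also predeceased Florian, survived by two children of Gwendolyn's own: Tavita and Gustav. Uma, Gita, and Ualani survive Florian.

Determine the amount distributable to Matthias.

Matthias receives £55,000.

Pieter first takes £150,000, leaving a balance of £1,056,000. Pieter then takes three-eighths of the balance (£396,000), for a total of £546,000. The remaining £660,000 passes to the descendants.
The descendants' portion (£660,000) is divided at the children's generation into 6 shares of £110,000. Uma, Gita, and Ualani each take £110,000. The 3 shares of the deceased (Rosa, Uzoma, and Amira) are combined into a pool of £330,000.
That pool (£330,000) is divided at the grandchildren's generation into 6 shares of £55,000. Bertrand, Cassia, Zubin, Matthias, and Farrukh each take £55,000. The remaining share for the deceased Gwendolyn (£55,000) is carried to the next generation.
That pool (£55,000) is divided at the great-grandchildren's generation equally among Tavita and Gustav: £27,500 each.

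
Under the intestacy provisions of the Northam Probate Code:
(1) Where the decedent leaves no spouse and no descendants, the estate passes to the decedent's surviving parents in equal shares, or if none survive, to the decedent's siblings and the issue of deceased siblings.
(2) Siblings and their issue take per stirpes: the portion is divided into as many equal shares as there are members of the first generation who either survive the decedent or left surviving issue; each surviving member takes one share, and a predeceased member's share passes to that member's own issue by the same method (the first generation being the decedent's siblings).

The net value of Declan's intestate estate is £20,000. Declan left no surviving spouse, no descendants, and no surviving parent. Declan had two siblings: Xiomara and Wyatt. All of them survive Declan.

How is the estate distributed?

Xiomara: £10,000; Wyatt: £10,000

The entire £20,000 passes to the siblings and their issue.
That amount (£20,000) is divided into 2 shares of £10,000: Xiomara and Wyatt each take £10,000.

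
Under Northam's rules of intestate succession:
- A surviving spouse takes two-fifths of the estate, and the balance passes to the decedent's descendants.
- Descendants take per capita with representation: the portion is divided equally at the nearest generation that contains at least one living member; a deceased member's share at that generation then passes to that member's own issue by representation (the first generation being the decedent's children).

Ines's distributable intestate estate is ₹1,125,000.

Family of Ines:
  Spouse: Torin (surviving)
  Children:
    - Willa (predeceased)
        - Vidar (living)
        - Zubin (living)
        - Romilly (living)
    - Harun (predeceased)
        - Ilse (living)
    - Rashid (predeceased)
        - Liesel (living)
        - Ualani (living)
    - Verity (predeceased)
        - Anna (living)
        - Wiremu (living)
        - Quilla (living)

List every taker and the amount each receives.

Torin takes two-fifths of ₹1,125,000 = ₹450,000. The remaining ₹675,000 passes to the descendants.
No child survives, so the initial division is made at the grandchildren's generation.
The descendants' portion (₹675,000) is divided into 9 shares of ₹75,000: Vidar, Zubin, Romilly, Ilse, Liesel, Ualani, Anna, Wiremu, and Quilla each take ₹75,000.

Torin: ₹450,000; Vidar: ₹75,000; Zubin: ₹75,000; Romilly: ₹75,000; Ilse: ₹75,000; Liesel: ₹75,000; Ualani: ₹75,000; Anna: ₹75,000; Wiremu: ₹75,000; Quilla: ₹75,000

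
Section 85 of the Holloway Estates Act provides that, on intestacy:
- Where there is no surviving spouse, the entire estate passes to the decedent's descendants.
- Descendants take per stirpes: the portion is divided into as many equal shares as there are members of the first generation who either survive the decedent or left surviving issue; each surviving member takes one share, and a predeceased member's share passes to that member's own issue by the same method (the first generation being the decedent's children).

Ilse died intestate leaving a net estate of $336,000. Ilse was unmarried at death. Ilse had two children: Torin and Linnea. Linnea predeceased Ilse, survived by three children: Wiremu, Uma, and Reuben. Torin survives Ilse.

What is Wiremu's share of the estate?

Wiremu receives $56,000.

The entire $336,000 passes to the descendants.
That amount ($336,000) is divided into 2 shares of $168,000: Torin takes $168,000; Linnea's $168,000 share passes to Linnea's issue.
Linnea's share ($168,000) is divided into 3 shares of $56,000: Wiremu, Uma, and Reuben each take $56,000.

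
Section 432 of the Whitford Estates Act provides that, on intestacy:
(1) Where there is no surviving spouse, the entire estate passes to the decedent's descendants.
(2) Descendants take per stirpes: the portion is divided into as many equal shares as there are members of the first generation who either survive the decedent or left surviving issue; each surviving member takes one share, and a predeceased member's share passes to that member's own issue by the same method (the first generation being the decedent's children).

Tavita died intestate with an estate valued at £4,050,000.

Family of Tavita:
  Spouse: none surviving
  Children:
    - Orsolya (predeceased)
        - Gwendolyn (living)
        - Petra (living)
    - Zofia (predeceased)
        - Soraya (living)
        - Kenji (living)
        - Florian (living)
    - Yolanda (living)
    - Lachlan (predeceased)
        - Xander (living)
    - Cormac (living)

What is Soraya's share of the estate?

Soraya receives £270,000.

The entire £4,050,000 passes to the descendants.
That amount (£4,050,000) is divided into 5 shares of £810,000: Yolanda and Cormac each take £810,000; Orsolya's £810,000 share passes to Orsolya's issue; Zofia's £810,000 share passes to Zofia's issue; Lachlan's £810,000 share passes to Lachlan's issue.
Orsolya's share (£810,000) is divided into 2 shares of £405,000: Gwendolyn and Petra each take £405,000.
Zofia's share (£810,000) is divided into 3 shares of £270,000: Soraya, Kenji, and Florian each take £270,000.
Lachlan's share (£810,000) passes entirely to Xander.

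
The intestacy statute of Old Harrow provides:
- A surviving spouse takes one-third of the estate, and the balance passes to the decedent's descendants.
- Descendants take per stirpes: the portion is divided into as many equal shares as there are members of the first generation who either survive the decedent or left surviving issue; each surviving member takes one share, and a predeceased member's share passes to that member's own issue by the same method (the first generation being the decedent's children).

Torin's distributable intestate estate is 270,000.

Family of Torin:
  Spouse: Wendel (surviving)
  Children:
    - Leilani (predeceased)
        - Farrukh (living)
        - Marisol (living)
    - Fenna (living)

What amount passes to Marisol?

Wendel takes one-third of 270,000 = 90,000. The remaining 180,000 passes to the descendants.
The descendants' portion (180,000) is divided into 2 shares of 90,000: Fenna takes 90,000; Leilani's 90,000 share passes to Leilani's issue.
Leilani's share (90,000) is divided into 2 shares of 45,000: Farrukh and Marisol each take 45,000.

Marisol receives 45,000.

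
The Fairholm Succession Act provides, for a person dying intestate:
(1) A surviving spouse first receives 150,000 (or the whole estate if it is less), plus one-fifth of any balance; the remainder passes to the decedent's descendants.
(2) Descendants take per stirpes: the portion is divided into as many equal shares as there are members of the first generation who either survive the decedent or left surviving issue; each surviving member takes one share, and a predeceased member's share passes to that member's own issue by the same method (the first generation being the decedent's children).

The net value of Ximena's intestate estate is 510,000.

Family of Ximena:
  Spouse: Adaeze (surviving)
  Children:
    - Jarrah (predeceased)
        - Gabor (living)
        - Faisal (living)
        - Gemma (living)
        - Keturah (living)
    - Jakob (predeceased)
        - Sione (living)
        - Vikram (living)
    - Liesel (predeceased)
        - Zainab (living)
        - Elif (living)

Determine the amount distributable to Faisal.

Adaeze first takes 150,000, leaving a balance of 360,000. Adaeze then takes one-fifth of the balance (72,000), for a total of 222,000. The remaining 288,000 passes to the descendants.
The descendants' portion (288,000) is divided into 3 shares of 96,000: Jarrah's 96,000 share passes to Jarrah's issue; Jakob's 96,000 share passes to Jakob's issue; Liesel's 96,000 share passes to Liesel's issue.
Jarrah's share (96,000) is divided into 4 shares of 24,000: Gabor, Faisal, Gemma, and Keturah each take 24,000.
Jakob's share (96,000) is divided into 2 shares of 48,000: Sione and Vikram each take 48,000.
Liesel's share (96,000) is divided into 2 shares of 48,000: Zainab and Elif each take 48,000.

Faisal receives 24,000.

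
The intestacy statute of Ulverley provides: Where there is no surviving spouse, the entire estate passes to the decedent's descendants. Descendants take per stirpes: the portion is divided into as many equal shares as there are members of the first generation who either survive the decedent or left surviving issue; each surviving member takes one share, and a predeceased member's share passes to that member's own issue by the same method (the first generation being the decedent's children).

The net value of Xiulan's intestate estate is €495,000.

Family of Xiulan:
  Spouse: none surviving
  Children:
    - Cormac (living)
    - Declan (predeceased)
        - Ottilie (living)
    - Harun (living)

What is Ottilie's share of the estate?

Ottilie receives €165,000.

The entire €495,000 passes to the descendants.
That amount (€495,000) is divided into 3 shares of €165,000: Cormac and Harun each take €165,000; Declan's €165,000 share passes to Declan's issue.
Declan's share (€165,000) passes entirely to Ottilie.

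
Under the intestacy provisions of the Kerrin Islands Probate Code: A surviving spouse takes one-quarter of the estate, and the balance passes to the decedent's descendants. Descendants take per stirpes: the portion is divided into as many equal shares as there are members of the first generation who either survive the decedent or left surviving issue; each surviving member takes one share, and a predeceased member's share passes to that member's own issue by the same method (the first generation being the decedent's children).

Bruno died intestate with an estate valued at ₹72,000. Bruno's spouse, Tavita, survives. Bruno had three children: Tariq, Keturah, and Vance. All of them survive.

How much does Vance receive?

Tavita takes one-quarter of ₹72,000 = ₹18,000. The remaining ₹54,000 passes to the descendants.
The descendants' portion (₹54,000) is divided into 3 shares of ₹18,000: Tariq, Keturah, and Vance each take ₹18,000.

Vance receives ₹18,000.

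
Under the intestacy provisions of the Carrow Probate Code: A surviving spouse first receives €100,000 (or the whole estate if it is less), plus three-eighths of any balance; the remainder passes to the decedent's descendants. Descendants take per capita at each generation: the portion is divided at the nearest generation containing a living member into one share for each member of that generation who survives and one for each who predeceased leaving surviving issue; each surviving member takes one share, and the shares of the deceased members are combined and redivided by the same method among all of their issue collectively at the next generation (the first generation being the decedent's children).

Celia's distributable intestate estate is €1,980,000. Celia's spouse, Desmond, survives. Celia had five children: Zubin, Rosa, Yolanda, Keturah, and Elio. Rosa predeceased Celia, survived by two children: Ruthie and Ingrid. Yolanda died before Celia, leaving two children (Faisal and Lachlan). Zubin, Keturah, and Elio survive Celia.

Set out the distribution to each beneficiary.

Desmond first takes €100,000, leaving a balance of €1,880,000. Desmond then takes three-eighths of the balance (€705,000), for a total of €805,000. The remaining €1,175,000 passes to the descendants.
The descendants' portion (€1,175,000) is divided at the children's generation into 5 shares of €235,000. Zubin, Keturah, and Elio each take €235,000. The 2 shares of the deceased (Rosa and Yolanda) are combined into a pool of €470,000.
That pool (€470,000) is divided at the grandchildren's generation equally among Ruthie, Ingrid, Faisal, and Lachlan: €117,500 each.

Desmond: €805,000; Zubin: €235,000; Ruthie: €117,500; Ingrid: €117,500; Faisal: €117,500; Lachlan: €117,500; Keturah: €235,000; Elio: €235,000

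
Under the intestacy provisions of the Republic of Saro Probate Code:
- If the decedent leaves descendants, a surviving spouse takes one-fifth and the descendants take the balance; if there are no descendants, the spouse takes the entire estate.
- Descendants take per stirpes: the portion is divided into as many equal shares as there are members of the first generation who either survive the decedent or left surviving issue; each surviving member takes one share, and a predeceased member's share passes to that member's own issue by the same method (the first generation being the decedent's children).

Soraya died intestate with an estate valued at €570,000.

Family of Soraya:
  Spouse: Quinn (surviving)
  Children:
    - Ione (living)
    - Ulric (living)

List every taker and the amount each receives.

Quinn: €114,000; Ione: €228,000; Ulric: €228,000

Quinn takes one-fifth of €570,000 = €114,000. The remaining €456,000 passes to the descendants.
The descendants' portion (€456,000) is divided into 2 shares of €228,000: Ione and Ulric each take €228,000.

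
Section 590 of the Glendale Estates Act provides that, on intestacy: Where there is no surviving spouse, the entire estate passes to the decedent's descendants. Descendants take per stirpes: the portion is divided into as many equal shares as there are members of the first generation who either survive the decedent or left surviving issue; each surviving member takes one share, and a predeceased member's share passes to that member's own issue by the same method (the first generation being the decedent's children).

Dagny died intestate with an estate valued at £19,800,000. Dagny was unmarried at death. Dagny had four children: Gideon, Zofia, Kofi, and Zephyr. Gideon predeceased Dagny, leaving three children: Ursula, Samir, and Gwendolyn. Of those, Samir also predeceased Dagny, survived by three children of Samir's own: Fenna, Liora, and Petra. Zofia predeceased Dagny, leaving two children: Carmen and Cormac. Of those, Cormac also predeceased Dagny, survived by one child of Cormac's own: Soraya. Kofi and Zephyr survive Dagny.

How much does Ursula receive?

The entire £19,800,000 passes to the descendants.
That amount (£19,800,000) is divided into 4 shares of £4,950,000: Kofi and Zephyr each take £4,950,000; Gideon's £4,950,000 share passes to Gideon's issue; Zofia's £4,950,000 share passes to Zofia's issue.
Gideon's share (£4,950,000) is divided into 3 shares of £1,650,000: Ursula and Gwendolyn each take £1,650,000; Samir's £1,650,000 share passes to Samir's issue.
Samir's share (£1,650,000) is divided into 3 shares of £550,000: Fenna, Liora, and Petra each take £550,000.
Zofia's share (£4,950,000) is divided into 2 shares of £2,475,000: Carmen takes £2,475,000; Cormac's £2,475,000 share passes to Cormac's issue.
Cormac's share (£2,475,000) passes entirely to Soraya.

Ursula receives £1,650,000.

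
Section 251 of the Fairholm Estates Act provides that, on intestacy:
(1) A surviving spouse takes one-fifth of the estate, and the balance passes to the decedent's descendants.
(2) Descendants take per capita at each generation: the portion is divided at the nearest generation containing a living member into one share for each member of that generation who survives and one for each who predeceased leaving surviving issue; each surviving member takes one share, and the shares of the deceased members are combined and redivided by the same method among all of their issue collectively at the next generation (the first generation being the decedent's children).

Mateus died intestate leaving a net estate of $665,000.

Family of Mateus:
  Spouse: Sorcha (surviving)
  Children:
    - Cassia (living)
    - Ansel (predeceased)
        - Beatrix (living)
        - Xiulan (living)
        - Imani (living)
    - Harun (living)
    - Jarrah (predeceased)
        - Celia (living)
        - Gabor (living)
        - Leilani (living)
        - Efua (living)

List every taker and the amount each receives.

Sorcha: $133,000; Cassia: $133,000; Beatrix: $38,000; Xiulan: $38,000; Imani: $38,000; Harun: $133,000; Celia: $38,000; Gabor: $38,000; Leilani: $38,000; Efua: $38,000

Sorcha takes one-fifth of $665,000 = $133,000. The remaining $532,000 passes to the descendants.
The descendants' portion ($532,000) is divided at the children's generation into 4 shares of $133,000. Cassia and Harun each take $133,000. The 2 shares of the deceased (Ansel and Jarrah) are combined into a pool of $266,000.
That pool ($266,000) is divided at the grandchildren's generation equally among Beatrix, Xiulan, Imani, Celia, Gabor, Leilani, and Efua: $38,000 each.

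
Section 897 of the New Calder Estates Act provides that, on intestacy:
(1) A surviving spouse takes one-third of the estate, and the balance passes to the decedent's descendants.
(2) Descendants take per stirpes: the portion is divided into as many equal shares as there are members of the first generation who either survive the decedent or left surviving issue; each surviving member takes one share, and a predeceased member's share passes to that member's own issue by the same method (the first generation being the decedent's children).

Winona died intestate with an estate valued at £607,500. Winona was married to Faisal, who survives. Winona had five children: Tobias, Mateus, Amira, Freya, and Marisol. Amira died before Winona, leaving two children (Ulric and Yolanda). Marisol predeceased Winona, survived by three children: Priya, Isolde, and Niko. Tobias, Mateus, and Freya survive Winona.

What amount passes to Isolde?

Faisal takes one-third of £607,500 = £202,500. The remaining £405,000 passes to the descendants.
The descendants' portion (£405,000) is divided into 5 shares of £81,000: Tobias, Mateus, and Freya each take £81,000; Amira's £81,000 share passes to Amira's issue; Marisol's £81,000 share passes to Marisol's issue.
Amira's share (£81,000) is divided into 2 shares of £40,500: Ulric and Yolanda each take £40,500.
Marisol's share (£81,000) is divided into 3 shares of £27,000: Priya, Isolde, and Niko each take £27,000.

Isolde receives £27,000.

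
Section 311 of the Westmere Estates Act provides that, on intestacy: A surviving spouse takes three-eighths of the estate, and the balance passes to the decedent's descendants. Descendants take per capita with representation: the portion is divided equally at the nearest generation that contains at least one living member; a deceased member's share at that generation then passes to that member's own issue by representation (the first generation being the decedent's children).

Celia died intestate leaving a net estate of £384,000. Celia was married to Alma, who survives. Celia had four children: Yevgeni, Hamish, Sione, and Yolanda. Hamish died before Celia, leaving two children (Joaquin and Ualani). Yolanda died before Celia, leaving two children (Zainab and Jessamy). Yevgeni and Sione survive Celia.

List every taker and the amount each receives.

Alma: £144,000; Yevgeni: £60,000; Joaquin: £30,000; Ualani: £30,000; Sione: £60,000; Zainab: £30,000; Jessamy: £30,000

Alma takes three-eighths of £384,000 = £144,000. The remaining £240,000 passes to the descendants.
The descendants' portion (£240,000) is divided into 4 shares of £60,000: Yevgeni and Sione each take £60,000; Hamish's £60,000 share passes to Hamish's issue; Yolanda's £60,000 share passes to Yolanda's issue.
Hamish's share (£60,000) is divided into 2 shares of £30,000: Joaquin and Ualani each take £30,000.
Yolanda's share (£60,000) is divided into 2 shares of £30,000: Zainab and Jessamy each take £30,000.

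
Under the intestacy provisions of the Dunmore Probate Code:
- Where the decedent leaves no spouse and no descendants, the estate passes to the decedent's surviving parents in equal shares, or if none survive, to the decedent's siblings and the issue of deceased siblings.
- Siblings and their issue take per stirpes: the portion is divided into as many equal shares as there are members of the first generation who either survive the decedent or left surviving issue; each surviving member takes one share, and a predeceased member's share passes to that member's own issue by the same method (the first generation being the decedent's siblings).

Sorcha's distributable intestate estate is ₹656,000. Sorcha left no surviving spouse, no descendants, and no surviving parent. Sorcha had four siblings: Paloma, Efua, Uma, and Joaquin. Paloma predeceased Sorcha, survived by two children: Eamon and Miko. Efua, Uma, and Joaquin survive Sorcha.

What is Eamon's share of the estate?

The entire ₹656,000 passes to the siblings and their issue.
That amount (₹656,000) is divided into 4 shares of ₹164,000: Efua, Uma, and Joaquin each take ₹164,000; Paloma's ₹164,000 share passes to Paloma's issue.
Paloma's share (₹164,000) is divided into 2 shares of ₹82,000: Eamon and Miko each take ₹82,000.

Eamon receives ₹82,000.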